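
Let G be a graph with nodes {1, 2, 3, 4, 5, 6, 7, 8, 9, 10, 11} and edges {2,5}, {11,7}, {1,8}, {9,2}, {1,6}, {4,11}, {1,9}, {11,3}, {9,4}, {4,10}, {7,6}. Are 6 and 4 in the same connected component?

Yes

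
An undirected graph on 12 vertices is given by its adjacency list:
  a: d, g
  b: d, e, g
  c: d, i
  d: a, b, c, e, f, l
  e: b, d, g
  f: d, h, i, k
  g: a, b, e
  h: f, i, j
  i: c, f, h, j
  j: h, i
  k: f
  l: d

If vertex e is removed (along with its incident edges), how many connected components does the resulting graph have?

With e gone, the remaining components are: {a, b, c, d, f, g, h, i, j, k, l}.
That is 1 component.

1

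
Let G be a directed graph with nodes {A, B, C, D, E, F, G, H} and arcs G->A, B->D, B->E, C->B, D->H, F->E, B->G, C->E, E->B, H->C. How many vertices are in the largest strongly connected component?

5

{B, C, D, E, H} are all mutually reachable — one SCC of size 5.
{A} is an SCC by itself.
{G} is an SCC by itself.
{F} is an SCC by itself.
The largest has 5 vertices.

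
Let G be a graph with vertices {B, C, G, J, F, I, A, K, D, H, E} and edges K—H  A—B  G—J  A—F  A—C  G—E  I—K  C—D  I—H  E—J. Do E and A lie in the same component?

No

The component containing E is {E, G, J}, and A is not in it.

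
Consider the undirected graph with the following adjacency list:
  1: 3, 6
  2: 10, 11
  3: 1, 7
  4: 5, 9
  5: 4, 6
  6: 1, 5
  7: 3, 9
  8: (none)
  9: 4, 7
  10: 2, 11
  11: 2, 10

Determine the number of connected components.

3

8 is isolated — a component by itself.
Starting from 2 we can reach 2, 10, 11. That is one component of size 3.
Starting from 1 we can reach 1, 3, 4, 5, 6, 7, 9. That is one component of size 7.
Total: 3 components.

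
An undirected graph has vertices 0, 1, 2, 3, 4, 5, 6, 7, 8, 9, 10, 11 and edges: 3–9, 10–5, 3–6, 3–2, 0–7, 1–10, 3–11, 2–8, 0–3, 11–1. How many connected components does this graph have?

2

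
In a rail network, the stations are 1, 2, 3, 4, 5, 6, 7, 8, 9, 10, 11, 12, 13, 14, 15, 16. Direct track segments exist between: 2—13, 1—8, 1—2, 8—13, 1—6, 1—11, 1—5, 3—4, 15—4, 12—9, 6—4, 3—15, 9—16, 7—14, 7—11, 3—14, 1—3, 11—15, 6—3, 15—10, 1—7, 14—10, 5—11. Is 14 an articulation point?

Deleting 14 leaves 2 components (was 2), so 14 is not a cut vertex.

No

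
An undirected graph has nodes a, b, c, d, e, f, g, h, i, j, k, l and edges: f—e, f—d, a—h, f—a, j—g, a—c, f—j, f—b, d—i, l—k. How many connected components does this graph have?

Starting from k we can reach k, l. That is one component of size 2.
Starting from a we can reach a, b, c, d, e, f, g, h, i, j. That is one component of size 10.
Total: 2 components.

2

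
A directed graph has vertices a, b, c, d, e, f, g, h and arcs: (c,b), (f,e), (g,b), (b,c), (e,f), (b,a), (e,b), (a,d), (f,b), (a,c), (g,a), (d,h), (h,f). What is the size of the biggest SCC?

{a, b, c, d, e, f, h} are all mutually reachable — one SCC of size 7.
{g} is an SCC by itself.
The largest has 7 vertices.

7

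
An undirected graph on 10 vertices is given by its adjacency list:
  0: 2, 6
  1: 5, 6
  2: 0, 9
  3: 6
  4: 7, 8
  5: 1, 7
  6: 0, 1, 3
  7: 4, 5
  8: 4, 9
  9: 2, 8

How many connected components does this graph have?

Starting from 0 we can reach 0, 1, 2, 3, 4, 5, 6, 7, 8, 9. That is one component of size 10.
Total: 1 component.

1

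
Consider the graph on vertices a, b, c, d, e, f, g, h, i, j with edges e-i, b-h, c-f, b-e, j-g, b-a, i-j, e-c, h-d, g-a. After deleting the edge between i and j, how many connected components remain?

1

i and j are still connected via i-e-b-a-g-j, so the component count stays at 1.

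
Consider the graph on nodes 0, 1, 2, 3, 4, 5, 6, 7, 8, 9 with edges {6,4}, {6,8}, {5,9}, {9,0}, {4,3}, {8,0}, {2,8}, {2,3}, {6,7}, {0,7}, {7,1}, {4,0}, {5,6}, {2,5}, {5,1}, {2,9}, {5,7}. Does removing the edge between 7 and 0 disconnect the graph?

After removing 7-0, the path 7-5-9-0 still connects them, so the edge is not a bridge.

No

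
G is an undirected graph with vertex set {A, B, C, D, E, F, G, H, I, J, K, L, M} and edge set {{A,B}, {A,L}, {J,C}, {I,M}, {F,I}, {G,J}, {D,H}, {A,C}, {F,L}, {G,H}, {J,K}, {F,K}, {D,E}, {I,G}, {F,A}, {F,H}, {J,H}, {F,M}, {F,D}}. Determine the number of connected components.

1

Starting from A we can reach A, B, C, D, E, F, G, H, I, J, K, L, M. That is one component of size 13.
Total: 1 component.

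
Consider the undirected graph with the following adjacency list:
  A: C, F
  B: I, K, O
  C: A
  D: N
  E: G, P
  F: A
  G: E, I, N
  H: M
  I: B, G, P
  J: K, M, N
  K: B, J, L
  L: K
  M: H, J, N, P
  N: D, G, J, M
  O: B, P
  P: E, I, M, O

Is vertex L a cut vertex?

No

Deleting L leaves 2 components (was 2), so L is not a cut vertex.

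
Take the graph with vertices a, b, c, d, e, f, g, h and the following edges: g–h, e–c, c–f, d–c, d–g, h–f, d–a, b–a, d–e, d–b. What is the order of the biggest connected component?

8

Starting from a we can reach a, b, c, d, e, f, g, h. That is one component of size 8.
The largest has 8 vertices.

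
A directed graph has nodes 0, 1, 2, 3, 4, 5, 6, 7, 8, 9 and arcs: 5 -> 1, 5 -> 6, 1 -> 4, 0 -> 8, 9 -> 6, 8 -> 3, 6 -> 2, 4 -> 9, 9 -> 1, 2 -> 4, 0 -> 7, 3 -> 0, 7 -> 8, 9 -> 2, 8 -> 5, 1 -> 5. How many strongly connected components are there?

2

{1, 2, 4, 5, 6, 9} are all mutually reachable — one SCC of size 6.
{0, 3, 7, 8} are all mutually reachable — one SCC of size 4.
That gives 2 strongly connected components.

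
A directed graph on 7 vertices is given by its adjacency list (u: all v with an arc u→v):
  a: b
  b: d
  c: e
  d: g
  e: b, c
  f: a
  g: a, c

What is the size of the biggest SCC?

{a, b, c, d, e, g} are all mutually reachable — one SCC of size 6.
{f} is an SCC by itself.
The largest has 6 vertices.

6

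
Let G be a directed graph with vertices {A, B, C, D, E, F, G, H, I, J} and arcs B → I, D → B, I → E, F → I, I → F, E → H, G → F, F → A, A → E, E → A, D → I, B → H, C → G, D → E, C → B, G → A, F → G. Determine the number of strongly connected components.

7

{F, G, I} are all mutually reachable — one SCC of size 3.
{A, E} are all mutually reachable — one SCC of size 2.
{H} is an SCC by itself.
{D} is an SCC by itself.
{J} is an SCC by itself.
(and 2 more singleton SCCs)
That gives 7 strongly connected components.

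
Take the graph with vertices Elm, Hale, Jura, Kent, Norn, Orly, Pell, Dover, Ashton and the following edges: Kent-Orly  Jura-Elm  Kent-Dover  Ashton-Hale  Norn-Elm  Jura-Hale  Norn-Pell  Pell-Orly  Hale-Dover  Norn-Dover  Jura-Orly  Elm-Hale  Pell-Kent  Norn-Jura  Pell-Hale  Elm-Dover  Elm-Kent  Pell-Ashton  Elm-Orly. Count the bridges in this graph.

The edges on the cycle Norn-Jura-Elm-Dover-Norn are not bridges since each lies on that cycle.
Every edge lies on some cycle, so there are no bridges.

0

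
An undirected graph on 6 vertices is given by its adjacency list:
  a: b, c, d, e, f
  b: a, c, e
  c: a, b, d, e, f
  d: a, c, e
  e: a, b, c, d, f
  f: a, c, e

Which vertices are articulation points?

none

Removing b, for instance, still leaves 1 component. No single vertex removal increases the component count — the graph has no articulation points.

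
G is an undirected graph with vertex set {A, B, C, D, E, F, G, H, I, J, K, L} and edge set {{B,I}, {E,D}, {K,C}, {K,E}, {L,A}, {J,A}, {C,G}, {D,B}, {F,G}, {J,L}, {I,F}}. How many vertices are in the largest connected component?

H is isolated — a component by itself.
Starting from A we can reach A, J, L. That is one component of size 3.
Starting from B we can reach B, C, D, E, F, G, I, K. That is one component of size 8.
The largest has 8 vertices.

8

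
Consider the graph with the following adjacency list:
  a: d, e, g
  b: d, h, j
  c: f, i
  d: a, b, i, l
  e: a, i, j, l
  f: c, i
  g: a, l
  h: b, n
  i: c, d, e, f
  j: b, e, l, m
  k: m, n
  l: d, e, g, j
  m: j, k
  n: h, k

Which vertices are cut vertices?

i

Removing i increases the component count from 1 to 2, so i is a cut vertex.
By contrast removing f leaves 1 component; it is not a cut vertex. No other vertex is a cut vertex either.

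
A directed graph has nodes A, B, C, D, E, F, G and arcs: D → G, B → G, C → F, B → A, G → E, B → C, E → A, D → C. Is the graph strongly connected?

No

There is no directed path from C to G, so the graph is not strongly connected.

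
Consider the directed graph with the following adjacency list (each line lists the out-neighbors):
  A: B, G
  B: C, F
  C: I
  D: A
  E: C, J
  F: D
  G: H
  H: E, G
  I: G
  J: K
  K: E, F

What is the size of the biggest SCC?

{A, B, C, D, E, F, G, H, I, J, K} are all mutually reachable — one SCC of size 11.
The largest has 11 vertices.

11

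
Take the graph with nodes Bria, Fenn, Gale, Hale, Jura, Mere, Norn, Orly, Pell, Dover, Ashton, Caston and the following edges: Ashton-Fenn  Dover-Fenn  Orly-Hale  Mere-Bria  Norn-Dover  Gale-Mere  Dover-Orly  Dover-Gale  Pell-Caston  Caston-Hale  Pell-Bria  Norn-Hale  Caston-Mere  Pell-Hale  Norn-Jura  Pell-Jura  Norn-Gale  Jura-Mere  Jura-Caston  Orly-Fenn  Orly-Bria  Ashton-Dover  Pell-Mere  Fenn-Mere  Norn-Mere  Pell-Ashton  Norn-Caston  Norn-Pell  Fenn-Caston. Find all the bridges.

none

The edges on the cycle Norn-Pell-Ashton-Dover-Norn are not bridges since each lies on that cycle.
Every edge lies on some cycle, so there are no bridges.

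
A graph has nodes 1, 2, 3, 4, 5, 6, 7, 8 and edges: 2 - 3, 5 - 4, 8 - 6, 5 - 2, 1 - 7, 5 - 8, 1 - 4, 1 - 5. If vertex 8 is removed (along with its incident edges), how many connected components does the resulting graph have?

2

With 8 gone, the remaining components are: {6}; {1, 2, 3, 4, 5, 7}.
That is 2 components.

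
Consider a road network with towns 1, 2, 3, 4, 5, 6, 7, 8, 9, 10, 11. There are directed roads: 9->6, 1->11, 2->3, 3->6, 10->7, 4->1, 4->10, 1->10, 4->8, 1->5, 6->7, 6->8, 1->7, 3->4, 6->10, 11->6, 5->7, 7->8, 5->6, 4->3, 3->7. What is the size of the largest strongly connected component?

{3, 4} are all mutually reachable — one SCC of size 2.
{5} is an SCC by itself.
{1} is an SCC by itself.
{7} is an SCC by itself.
{8} is an SCC by itself.
(and 5 more singleton SCCs)
The largest has 2 vertices.

2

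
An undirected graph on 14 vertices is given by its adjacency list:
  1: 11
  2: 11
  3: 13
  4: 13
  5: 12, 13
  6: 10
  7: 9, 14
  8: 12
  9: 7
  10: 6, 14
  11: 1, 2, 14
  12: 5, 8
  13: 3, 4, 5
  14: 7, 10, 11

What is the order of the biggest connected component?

8

Starting from 3 we can reach 3, 4, 5, 8, 12, 13. That is one component of size 6.
Starting from 1 we can reach 1, 2, 6, 7, 9, 10, 11, 14. That is one component of size 8.
The largest has 8 vertices.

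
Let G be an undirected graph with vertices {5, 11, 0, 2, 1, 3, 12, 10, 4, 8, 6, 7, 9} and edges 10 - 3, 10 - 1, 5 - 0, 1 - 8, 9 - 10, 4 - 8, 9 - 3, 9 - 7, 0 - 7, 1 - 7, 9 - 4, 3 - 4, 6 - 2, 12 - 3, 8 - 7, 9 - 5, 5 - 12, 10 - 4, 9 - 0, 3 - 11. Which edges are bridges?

The edges on the cycle 9-5-12-3-4-8-1-10-9 are not bridges since each lies on that cycle.
But removing 6 - 2 disconnects 6 from 2; removing 3 - 11 disconnects 3 from 11 — these are bridges.

11-3, 2-6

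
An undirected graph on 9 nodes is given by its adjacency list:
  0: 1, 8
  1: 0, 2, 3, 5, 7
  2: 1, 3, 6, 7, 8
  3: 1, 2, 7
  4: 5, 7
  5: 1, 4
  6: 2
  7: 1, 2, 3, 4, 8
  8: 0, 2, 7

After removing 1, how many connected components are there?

With 1 gone, the remaining components are: {0, 2, 3, 4, 5, 6, 7, 8}.
That is 1 component.

1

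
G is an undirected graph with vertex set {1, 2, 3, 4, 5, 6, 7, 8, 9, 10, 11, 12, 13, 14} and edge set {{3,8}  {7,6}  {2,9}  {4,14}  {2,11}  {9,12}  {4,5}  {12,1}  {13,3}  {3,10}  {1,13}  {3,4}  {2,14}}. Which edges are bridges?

10-3, 11-2, 3-8, 4-5, 6-7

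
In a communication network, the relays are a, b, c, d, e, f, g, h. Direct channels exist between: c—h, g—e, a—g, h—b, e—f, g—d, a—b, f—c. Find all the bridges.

d-g

The edges on the cycle a-g-e-f-c-h-b-a are not bridges since each lies on that cycle.
But removing g—d disconnects g from d — this is a bridge.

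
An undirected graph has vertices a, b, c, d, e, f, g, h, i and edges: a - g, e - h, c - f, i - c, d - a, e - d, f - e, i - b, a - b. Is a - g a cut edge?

Removing a - g leaves no path between a and g: the component count goes from 1 to 2. So it is a bridge.

Yes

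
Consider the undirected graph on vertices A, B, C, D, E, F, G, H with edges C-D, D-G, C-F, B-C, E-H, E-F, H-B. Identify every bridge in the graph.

C-D, D-G

The edges on the cycle E-H-B-C-F-E are not bridges since each lies on that cycle.
But removing D-G disconnects D from G; removing C-D disconnects C from D — these are bridges.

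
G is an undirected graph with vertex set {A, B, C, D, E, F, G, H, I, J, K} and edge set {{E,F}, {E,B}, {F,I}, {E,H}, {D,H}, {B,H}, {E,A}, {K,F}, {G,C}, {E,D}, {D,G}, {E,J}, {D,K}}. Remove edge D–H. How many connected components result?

1

D and H are still connected via D-E-H, so the component count stays at 1.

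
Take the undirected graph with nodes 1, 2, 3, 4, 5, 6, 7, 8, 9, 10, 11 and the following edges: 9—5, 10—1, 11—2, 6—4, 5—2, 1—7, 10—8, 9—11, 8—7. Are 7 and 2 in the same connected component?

The component containing 7 is {1, 7, 8, 10}, and 2 is not in it.

No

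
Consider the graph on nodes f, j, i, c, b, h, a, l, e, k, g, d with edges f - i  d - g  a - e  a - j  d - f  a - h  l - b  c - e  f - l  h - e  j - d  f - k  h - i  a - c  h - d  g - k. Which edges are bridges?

b-l, f-l

The edges on the cycle a-h-e-a are not bridges since each lies on that cycle.
But removing b - l disconnects b from l; removing f - l disconnects f from l — these are bridges.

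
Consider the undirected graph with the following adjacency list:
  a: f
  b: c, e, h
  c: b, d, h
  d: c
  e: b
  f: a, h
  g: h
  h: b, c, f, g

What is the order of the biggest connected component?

8

Starting from a we can reach a, b, c, d, e, f, g, h. That is one component of size 8.
The largest has 8 vertices.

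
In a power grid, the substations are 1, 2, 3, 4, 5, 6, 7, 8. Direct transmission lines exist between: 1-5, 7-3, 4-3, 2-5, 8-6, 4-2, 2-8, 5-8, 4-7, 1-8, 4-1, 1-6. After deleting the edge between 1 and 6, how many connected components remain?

1 and 6 are still connected via 1-8-6, so the component count stays at 1.

1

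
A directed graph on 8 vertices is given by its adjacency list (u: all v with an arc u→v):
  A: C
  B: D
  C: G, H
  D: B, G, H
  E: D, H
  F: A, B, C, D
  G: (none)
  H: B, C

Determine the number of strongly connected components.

5

{B, C, D, H} are all mutually reachable — one SCC of size 4.
{F} is an SCC by itself.
{E} is an SCC by itself.
{G} is an SCC by itself.
{A} is an SCC by itself.
That gives 5 strongly connected components.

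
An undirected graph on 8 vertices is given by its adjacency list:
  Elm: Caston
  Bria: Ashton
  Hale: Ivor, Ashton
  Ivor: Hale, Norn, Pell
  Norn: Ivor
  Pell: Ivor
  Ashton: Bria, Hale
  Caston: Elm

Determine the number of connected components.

Starting from Elm we can reach Elm, Caston. That is one component of size 2.
Starting from Bria we can reach Bria, Hale, Ivor, Norn, Pell, Ashton. That is one component of size 6.
Total: 2 components.

2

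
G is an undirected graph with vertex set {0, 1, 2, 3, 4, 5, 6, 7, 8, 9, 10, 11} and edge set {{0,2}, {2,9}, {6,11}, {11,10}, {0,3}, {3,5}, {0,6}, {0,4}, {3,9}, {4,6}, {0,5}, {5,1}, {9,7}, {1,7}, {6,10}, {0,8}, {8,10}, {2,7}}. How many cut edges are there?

The edges on the cycle 0-4-6-0 are not bridges since each lies on that cycle.
Every edge lies on some cycle, so there are no bridges.

0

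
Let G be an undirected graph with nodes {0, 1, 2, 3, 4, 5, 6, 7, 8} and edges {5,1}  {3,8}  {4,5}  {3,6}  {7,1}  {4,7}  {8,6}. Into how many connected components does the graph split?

4

0 is isolated — a component by itself.
2 is isolated — a component by itself.
Starting from 3 we can reach 3, 6, 8. That is one component of size 3.
Starting from 1 we can reach 1, 4, 5, 7. That is one component of size 4.
Total: 4 components.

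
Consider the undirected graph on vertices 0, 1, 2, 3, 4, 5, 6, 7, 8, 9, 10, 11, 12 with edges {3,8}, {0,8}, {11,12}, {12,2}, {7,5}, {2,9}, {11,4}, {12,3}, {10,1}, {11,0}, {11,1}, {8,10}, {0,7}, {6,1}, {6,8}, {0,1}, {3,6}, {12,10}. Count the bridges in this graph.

The edges on the cycle 11-12-3-6-1-11 are not bridges since each lies on that cycle.
But removing 11—4 disconnects 11 from 4; removing 12—2 disconnects 12 from 2; removing 0—7 disconnects 0 from 7; removing 9—2 disconnects 9 from 2 — these are bridges.
In total 5 edges are bridges.

5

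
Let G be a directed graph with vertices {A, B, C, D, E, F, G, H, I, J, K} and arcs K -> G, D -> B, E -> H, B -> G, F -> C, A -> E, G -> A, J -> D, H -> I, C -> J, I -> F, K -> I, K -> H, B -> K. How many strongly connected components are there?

1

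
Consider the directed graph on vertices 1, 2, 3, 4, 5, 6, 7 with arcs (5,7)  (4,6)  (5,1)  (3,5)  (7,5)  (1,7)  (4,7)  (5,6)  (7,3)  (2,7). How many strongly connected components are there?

{1, 3, 5, 7} are all mutually reachable — one SCC of size 4.
{4} is an SCC by itself.
{6} is an SCC by itself.
{2} is an SCC by itself.
That gives 4 strongly connected components.

4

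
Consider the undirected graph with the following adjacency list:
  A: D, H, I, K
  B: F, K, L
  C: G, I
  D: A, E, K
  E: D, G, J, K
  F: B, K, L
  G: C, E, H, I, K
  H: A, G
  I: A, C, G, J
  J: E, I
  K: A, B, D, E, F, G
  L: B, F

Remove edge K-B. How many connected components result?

K and B are still connected via K-F-B, so the component count stays at 1.

1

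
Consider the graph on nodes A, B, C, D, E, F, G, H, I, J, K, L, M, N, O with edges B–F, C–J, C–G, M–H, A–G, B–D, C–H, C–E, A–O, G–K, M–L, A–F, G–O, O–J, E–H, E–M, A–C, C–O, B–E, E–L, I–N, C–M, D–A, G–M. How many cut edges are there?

2

The edges on the cycle C-E-H-C are not bridges since each lies on that cycle.
But removing I–N disconnects I from N; removing K–G disconnects K from G — these are bridges.
That makes 2 bridges.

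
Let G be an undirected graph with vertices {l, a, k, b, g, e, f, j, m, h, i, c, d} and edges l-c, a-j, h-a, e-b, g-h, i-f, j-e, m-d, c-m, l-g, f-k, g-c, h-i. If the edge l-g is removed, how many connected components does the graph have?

1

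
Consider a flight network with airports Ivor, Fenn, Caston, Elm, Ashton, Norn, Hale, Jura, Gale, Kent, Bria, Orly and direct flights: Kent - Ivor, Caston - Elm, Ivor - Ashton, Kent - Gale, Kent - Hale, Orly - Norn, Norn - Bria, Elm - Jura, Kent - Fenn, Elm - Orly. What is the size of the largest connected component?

Starting from Fenn we can reach Fenn, Gale, Hale, Ivor, Kent, Ashton. That is one component of size 6.
Starting from Elm we can reach Elm, Bria, Jura, Norn, Orly, Caston. That is one component of size 6.
The largest has 6 vertices.

6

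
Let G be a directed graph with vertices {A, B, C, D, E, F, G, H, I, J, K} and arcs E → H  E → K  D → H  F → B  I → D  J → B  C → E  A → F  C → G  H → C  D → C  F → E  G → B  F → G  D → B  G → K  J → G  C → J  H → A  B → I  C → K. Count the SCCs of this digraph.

2

{A, B, C, D, E, F, G, H, I, J} are all mutually reachable — one SCC of size 10.
{K} is an SCC by itself.
That gives 2 strongly connected components.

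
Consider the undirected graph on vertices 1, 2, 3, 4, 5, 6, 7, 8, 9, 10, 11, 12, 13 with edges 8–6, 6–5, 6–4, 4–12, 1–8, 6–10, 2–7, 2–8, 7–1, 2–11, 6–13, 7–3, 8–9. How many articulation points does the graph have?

5

Removing 2 increases the component count from 1 to 2, so 2 is a cut vertex.
Removing 4 increases the component count from 1 to 2, so 4 is a cut vertex.
Removing 6 increases the component count from 1 to 5, so 6 is a cut vertex.
Likewise 7, 8 are cut vertices.
By contrast removing 10 leaves 1 component; it is not a cut vertex. No other vertex is a cut vertex either.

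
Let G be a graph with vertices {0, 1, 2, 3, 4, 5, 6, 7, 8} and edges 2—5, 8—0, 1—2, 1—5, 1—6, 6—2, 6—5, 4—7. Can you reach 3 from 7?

The component containing 7 is {4, 7}, and 3 is not in it.

No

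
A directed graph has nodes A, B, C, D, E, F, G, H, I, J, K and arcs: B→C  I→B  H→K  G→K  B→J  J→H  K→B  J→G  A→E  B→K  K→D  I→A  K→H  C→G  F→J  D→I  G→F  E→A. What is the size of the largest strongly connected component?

{B, C, D, F, G, H, I, J, K} are all mutually reachable — one SCC of size 9.
{A, E} are all mutually reachable — one SCC of size 2.
The largest has 9 vertices.

9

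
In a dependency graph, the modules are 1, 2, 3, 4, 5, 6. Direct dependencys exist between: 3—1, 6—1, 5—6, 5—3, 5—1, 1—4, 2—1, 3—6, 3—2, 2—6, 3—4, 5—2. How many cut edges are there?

0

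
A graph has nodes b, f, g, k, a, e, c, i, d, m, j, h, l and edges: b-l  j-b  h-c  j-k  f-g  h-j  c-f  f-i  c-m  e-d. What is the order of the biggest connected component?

10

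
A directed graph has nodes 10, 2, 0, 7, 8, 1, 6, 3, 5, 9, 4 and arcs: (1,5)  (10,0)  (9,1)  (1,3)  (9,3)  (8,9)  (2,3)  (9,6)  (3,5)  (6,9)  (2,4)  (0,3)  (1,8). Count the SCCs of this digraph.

{1, 6, 8, 9} are all mutually reachable — one SCC of size 4.
{4} is an SCC by itself.
{10} is an SCC by itself.
{5} is an SCC by itself.
{0} is an SCC by itself.
(and 3 more singleton SCCs)
That gives 8 strongly connected components.

8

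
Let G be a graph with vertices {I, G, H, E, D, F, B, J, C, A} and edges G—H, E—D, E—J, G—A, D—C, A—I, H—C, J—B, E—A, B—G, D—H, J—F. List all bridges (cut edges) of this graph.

A-I, F-J

The edges on the cycle E-D-C-H-G-B-J-E are not bridges since each lies on that cycle.
But removing A—I disconnects A from I; removing F—J disconnects F from J — these are bridges.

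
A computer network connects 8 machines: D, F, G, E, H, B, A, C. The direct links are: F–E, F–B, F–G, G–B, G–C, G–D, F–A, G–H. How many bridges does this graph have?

The edges on the cycle F-G-B-F are not bridges since each lies on that cycle.
But removing G–C disconnects G from C; removing F–A disconnects F from A; removing G–D disconnects G from D; removing G–H disconnects G from H — these are bridges.
In total 5 edges are bridges.

5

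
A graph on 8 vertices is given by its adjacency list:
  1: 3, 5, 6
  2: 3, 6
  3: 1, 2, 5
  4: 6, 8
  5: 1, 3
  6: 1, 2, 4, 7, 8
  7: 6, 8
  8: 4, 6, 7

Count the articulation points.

Removing 6 increases the component count from 1 to 2, so 6 is a cut vertex.
By contrast removing 4 leaves 1 component; it is not a cut vertex. No other vertex is a cut vertex either.

1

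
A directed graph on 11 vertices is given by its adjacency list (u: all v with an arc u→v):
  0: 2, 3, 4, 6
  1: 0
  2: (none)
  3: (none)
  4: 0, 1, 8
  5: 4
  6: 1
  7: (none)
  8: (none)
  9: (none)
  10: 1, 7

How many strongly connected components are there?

8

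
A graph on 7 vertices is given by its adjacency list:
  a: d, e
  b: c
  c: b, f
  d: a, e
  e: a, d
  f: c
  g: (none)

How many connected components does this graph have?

3

g is isolated — a component by itself.
Starting from b we can reach b, c, f. That is one component of size 3.
Starting from a we can reach a, d, e. That is one component of size 3.
Total: 3 components.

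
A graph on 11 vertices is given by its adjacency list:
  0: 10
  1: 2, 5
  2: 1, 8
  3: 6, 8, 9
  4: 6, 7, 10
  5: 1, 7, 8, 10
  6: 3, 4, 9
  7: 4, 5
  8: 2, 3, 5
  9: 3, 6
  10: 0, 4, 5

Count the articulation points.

1

Removing 10 increases the component count from 1 to 2, so 10 is a cut vertex.
By contrast removing 7 leaves 1 component; it is not a cut vertex. No other vertex is a cut vertex either.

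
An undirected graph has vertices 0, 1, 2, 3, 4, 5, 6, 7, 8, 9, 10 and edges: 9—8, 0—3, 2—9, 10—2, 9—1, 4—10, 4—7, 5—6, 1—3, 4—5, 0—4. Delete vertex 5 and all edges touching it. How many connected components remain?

2

With 5 gone, the remaining components are: {6}; {0, 1, 2, 3, 4, 7, 8, 9, 10}.
That is 2 components.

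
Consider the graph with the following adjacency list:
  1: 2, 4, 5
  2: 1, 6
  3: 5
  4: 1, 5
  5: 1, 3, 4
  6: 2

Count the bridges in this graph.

The edges on the cycle 5-4-1-5 are not bridges since each lies on that cycle.
But removing 2-6 disconnects 2 from 6; removing 1-2 disconnects 1 from 2; removing 5-3 disconnects 5 from 3 — these are bridges.
That makes 3 bridges.

3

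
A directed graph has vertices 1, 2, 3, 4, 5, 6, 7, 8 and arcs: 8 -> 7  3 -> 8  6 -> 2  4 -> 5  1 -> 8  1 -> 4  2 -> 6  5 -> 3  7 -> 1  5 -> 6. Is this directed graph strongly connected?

No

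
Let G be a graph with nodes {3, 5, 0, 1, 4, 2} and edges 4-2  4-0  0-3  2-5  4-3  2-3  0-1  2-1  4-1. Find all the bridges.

The edges on the cycle 4-2-1-0-4 are not bridges since each lies on that cycle.
But removing 5-2 disconnects 5 from 2 — this is a bridge.

2-5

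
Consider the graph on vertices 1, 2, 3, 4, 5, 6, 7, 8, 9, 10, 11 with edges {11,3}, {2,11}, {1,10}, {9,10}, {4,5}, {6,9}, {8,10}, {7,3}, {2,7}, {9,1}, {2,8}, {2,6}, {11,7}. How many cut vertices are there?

1

Removing 2 increases the component count from 2 to 3, so 2 is a cut vertex.
By contrast removing 7 leaves 2 components; it is not a cut vertex. No other vertex is a cut vertex either.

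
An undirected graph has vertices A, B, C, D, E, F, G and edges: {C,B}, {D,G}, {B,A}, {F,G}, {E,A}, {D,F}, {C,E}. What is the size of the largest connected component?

4

Starting from D we can reach D, F, G. That is one component of size 3.
Starting from A we can reach A, B, C, E. That is one component of size 4.
The largest has 4 vertices.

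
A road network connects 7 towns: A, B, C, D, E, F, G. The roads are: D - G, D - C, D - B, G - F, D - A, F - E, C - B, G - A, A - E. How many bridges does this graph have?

0

The edges on the cycle D-C-B-D are not bridges since each lies on that cycle.
Every edge lies on some cycle, so there are no bridges.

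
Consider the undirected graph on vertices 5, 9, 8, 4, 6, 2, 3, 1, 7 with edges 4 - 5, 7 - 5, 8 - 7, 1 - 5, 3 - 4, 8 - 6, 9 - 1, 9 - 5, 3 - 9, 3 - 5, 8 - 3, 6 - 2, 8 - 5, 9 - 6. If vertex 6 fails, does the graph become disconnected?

Deleting 6 raises the number of components from 1 to 2, so 6 is a cut vertex.

Yes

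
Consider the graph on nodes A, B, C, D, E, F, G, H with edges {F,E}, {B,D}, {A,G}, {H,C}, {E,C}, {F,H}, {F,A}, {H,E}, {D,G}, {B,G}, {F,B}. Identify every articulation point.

Removing F increases the component count from 1 to 2, so F is a cut vertex.
By contrast removing D leaves 1 component; it is not a cut vertex. No other vertex is a cut vertex either.

F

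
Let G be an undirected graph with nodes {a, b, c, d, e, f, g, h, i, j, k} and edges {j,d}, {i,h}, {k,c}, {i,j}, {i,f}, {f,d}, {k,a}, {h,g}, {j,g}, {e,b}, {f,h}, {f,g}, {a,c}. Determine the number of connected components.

3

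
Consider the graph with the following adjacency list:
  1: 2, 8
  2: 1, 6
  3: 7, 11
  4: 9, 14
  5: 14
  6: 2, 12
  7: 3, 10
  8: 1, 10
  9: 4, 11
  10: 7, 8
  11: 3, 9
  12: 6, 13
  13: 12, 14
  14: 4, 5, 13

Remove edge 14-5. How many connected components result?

2

Before removal there is 1 component.
14-5 is a bridge — removing it separates 14's side from 5's side.
After removal: 2 components.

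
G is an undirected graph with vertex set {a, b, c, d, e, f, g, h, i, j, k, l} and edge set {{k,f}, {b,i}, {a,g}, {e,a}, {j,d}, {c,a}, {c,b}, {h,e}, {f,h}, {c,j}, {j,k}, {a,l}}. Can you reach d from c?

Yes

From c we can reach a, b, c, d, e, f, g, h, i, j, k, l, which includes d.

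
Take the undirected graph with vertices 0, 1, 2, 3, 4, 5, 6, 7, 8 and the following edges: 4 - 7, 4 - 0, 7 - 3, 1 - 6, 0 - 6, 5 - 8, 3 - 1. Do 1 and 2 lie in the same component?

No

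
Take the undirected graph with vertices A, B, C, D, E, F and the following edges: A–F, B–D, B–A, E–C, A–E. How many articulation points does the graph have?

3

Removing A increases the component count from 1 to 3, so A is a cut vertex.
Removing B increases the component count from 1 to 2, so B is a cut vertex.
Removing E increases the component count from 1 to 2, so E is a cut vertex.
By contrast removing F leaves 1 component; it is not a cut vertex. No other vertex is a cut vertex either.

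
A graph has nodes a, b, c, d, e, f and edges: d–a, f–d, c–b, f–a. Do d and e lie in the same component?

The component containing d is {a, d, f}, and e is not in it.

No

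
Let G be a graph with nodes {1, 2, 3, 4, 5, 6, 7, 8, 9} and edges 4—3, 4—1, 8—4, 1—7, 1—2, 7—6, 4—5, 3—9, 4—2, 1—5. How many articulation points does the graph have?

4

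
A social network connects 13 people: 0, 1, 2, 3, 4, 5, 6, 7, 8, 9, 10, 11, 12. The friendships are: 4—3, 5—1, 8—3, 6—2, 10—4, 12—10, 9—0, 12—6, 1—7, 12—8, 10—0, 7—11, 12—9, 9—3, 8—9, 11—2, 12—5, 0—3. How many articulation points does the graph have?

1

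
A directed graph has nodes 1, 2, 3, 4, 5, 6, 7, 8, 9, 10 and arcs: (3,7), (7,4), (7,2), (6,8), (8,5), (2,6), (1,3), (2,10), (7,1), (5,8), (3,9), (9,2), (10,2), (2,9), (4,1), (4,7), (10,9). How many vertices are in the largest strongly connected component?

4

{1, 3, 4, 7} are all mutually reachable — one SCC of size 4.
{2, 9, 10} are all mutually reachable — one SCC of size 3.
{5, 8} are all mutually reachable — one SCC of size 2.
{6} is an SCC by itself.
The largest has 4 vertices.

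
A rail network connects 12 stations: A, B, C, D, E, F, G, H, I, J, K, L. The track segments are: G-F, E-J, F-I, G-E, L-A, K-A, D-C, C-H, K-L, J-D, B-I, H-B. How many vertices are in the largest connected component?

Starting from A we can reach A, K, L. That is one component of size 3.
Starting from B we can reach B, C, D, E, F, G, H, I, J. That is one component of size 9.
The largest has 9 vertices.

9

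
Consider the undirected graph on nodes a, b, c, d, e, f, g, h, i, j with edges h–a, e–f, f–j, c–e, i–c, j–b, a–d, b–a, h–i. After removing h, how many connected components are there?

With h gone, the remaining components are: {g}; {a, b, c, d, e, f, i, j}.
That is 2 components.

2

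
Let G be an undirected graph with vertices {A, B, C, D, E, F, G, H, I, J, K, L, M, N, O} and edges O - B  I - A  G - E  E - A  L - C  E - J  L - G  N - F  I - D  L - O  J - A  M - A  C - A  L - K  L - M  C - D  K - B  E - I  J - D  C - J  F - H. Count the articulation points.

2

Removing F increases the component count from 2 to 3, so F is a cut vertex.
Removing L increases the component count from 2 to 3, so L is a cut vertex.
By contrast removing O leaves 2 components; it is not a cut vertex. No other vertex is a cut vertex either.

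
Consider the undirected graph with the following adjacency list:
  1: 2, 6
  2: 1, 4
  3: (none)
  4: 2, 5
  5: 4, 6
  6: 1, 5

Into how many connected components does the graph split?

2

3 is isolated — a component by itself.
Starting from 1 we can reach 1, 2, 4, 5, 6. That is one component of size 5.
Total: 2 components.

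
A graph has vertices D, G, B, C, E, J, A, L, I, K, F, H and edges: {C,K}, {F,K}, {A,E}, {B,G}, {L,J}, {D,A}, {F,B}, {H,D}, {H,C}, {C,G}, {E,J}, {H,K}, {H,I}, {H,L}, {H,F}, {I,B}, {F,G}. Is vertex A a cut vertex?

Deleting A leaves 1 component (was 1) (its neighbors D, E remain connected to each other), so A is not a cut vertex.

No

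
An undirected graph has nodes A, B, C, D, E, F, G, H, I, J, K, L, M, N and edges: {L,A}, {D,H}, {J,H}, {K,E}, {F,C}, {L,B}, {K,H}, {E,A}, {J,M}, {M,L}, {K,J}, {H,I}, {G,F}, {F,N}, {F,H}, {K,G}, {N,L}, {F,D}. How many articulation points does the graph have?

3

Removing F increases the component count from 1 to 2, so F is a cut vertex.
Removing H increases the component count from 1 to 2, so H is a cut vertex.
Removing L increases the component count from 1 to 2, so L is a cut vertex.
By contrast removing B leaves 1 component; it is not a cut vertex. No other vertex is a cut vertex either.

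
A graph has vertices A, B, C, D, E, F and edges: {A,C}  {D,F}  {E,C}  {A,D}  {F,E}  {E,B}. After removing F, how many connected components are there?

1

With F gone, the remaining components are: {A, B, C, D, E}.
That is 1 component.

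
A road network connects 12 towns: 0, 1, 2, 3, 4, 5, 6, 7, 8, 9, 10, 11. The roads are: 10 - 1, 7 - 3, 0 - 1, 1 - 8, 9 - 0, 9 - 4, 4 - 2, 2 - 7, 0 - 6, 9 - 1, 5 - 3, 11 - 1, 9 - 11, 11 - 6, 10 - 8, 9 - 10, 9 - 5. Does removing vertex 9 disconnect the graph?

Yes

Deleting 9 raises the number of components from 1 to 2, so 9 is a cut vertex.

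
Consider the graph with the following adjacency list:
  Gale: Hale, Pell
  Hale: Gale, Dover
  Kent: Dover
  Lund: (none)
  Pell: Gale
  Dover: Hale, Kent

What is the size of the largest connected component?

Lund is isolated — a component by itself.
Starting from Gale we can reach Gale, Hale, Kent, Pell, Dover. That is one component of size 5.
The largest has 5 vertices.

5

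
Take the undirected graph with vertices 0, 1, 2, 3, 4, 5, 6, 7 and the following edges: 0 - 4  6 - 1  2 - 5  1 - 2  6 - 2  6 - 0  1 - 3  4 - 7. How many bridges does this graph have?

The edges on the cycle 6-1-2-6 are not bridges since each lies on that cycle.
But removing 2 - 5 disconnects 2 from 5; removing 0 - 4 disconnects 0 from 4; removing 6 - 0 disconnects 6 from 0; removing 1 - 3 disconnects 1 from 3 — these are bridges.
In total 5 edges are bridges.

5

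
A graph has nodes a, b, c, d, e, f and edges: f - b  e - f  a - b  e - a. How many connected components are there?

c is isolated — a component by itself.
d is isolated — a component by itself.
Starting from a we can reach a, b, e, f. That is one component of size 4.
Total: 3 components.

3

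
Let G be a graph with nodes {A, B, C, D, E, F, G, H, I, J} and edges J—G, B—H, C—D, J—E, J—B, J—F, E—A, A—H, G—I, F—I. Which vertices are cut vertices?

J

Removing J increases the component count from 2 to 3, so J is a cut vertex.
By contrast removing B leaves 2 components; it is not a cut vertex. No other vertex is a cut vertex either.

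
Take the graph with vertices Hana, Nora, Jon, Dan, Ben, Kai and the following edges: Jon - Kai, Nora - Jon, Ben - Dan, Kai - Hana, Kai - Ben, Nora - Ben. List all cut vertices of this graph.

Ben, Kai

Removing Ben increases the component count from 1 to 2, so Ben is a cut vertex.
Removing Kai increases the component count from 1 to 2, so Kai is a cut vertex.
By contrast removing Hana leaves 1 component; it is not a cut vertex. No other vertex is a cut vertex either.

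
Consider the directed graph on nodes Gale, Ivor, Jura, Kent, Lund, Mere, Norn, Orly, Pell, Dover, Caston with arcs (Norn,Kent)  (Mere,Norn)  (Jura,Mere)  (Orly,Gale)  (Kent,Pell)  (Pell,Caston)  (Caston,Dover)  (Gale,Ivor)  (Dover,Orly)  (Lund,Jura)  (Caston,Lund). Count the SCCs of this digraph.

5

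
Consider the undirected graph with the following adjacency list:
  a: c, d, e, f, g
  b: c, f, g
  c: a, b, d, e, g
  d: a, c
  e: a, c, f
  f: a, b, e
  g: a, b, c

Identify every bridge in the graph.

The edges on the cycle c-b-g-c are not bridges since each lies on that cycle.
Every edge lies on some cycle, so there are no bridges.

none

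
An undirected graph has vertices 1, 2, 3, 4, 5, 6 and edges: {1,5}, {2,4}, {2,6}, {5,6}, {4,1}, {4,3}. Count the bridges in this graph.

The edges on the cycle 2-4-1-5-6-2 are not bridges since each lies on that cycle.
But removing 4–3 disconnects 4 from 3 — this is a bridge.

1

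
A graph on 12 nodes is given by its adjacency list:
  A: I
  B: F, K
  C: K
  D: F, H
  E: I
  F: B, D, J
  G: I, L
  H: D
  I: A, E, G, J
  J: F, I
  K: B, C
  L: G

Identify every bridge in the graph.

A-I, B-F, B-K, C-K, D-F, D-H, E-I, F-J, G-I, G-L, I-J

removing B-F disconnects B from F; removing J-I disconnects J from I; removing G-L disconnects G from L; removing C-K disconnects C from K — these are bridges.
In total 11 edges are bridges.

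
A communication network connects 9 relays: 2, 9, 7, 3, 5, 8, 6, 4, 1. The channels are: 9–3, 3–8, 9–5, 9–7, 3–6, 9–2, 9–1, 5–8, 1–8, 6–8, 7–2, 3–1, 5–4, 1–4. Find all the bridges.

none

The edges on the cycle 9-7-2-9 are not bridges since each lies on that cycle.
Every edge lies on some cycle, so there are no bridges.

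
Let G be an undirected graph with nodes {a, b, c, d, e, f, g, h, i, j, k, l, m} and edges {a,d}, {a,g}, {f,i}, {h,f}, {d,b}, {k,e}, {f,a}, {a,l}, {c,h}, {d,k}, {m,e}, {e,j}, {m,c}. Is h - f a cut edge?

After removing h - f, the path h-c-m-e-k-d-a-f still connects them, so the edge is not a bridge.

No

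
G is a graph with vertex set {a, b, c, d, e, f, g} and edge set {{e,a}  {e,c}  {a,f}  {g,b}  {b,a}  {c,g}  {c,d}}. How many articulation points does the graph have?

2

Removing a increases the component count from 1 to 2, so a is a cut vertex.
Removing c increases the component count from 1 to 2, so c is a cut vertex.
By contrast removing g leaves 1 component; it is not a cut vertex. No other vertex is a cut vertex either.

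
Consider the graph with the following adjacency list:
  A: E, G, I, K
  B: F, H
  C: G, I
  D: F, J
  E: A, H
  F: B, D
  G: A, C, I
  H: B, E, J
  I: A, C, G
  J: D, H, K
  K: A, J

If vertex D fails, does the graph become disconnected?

No

Deleting D leaves 1 component (was 1) (its neighbors F, J remain connected to each other), so D is not a cut vertex.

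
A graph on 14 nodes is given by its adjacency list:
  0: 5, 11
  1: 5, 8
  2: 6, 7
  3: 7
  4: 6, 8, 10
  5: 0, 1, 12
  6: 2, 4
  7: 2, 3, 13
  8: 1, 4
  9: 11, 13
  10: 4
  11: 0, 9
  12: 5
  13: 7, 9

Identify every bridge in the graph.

The edges on the cycle 9-13-7-2-6-4-8-1-5-0-11-9 are not bridges since each lies on that cycle.
But removing 5-12 disconnects 5 from 12; removing 10-4 disconnects 10 from 4; removing 7-3 disconnects 7 from 3 — these are bridges.

10-4, 12-5, 3-7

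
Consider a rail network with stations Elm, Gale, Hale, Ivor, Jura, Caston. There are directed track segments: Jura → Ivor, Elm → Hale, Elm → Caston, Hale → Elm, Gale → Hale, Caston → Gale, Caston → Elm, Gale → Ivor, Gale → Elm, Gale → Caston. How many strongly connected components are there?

3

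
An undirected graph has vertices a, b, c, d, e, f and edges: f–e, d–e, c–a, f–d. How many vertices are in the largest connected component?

b is isolated — a component by itself.
Starting from a we can reach a, c. That is one component of size 2.
Starting from d we can reach d, e, f. That is one component of size 3.
The largest has 3 vertices.

3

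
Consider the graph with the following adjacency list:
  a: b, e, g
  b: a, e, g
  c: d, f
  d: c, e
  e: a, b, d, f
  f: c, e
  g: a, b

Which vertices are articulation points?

Removing e increases the component count from 1 to 2, so e is a cut vertex.
By contrast removing d leaves 1 component; it is not a cut vertex. No other vertex is a cut vertex either.

e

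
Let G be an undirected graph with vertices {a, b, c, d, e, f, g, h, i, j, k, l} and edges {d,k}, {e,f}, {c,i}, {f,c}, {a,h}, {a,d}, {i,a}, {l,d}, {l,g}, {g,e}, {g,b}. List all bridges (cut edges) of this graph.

a-h, b-g, d-k

The edges on the cycle l-g-e-f-c-i-a-d-l are not bridges since each lies on that cycle.
But removing h–a disconnects h from a; removing g–b disconnects g from b; removing k–d disconnects k from d — these are bridges.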